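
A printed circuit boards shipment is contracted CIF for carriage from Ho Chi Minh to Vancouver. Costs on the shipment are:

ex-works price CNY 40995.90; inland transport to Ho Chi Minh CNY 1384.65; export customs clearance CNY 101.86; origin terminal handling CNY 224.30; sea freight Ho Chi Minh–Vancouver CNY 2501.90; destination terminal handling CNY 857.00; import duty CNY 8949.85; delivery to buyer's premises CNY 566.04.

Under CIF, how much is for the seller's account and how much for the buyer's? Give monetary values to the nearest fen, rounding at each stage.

CIF: the seller pays costs through ocean freight and marine insurance to the destination port.
Seller's account: goods 40995.90 + inland to port 1384.65 + export clearance 101.86 + origin terminal 224.30 + freight 2501.90 = 45208.61
Buyer's account: destination terminal 857.00 + duty 8949.85 + delivery 566.04 = 10372.89

Seller: CNY 45208.61; buyer: CNY 10372.89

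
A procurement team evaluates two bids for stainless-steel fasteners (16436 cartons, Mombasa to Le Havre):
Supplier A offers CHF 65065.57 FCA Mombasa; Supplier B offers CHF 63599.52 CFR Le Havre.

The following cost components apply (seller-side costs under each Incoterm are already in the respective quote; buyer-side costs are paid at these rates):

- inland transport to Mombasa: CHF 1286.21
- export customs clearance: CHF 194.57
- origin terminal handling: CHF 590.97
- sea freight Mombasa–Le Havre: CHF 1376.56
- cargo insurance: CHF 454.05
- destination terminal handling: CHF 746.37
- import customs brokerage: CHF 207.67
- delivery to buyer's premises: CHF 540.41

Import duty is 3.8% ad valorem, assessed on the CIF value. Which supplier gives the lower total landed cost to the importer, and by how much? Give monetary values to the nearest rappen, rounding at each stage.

Supplier B is cheaper by CHF 3564.05

Supplier A (FCA):
CIF value = FCA price + origin terminal + freight + insurance = 65065.57 + 590.97 + 1376.56 + 454.05 = 67487.15
Import duty = 67487.15 × 3.8% = 2564.51
Buyer bears (A): 590.97 + 1376.56 + 454.05 + 746.37 + 207.67 + 540.41 = 3916.03
Landed cost (A) = invoice 65065.57 + 3916.03 + duty 2564.51 = 71546.11
Supplier B (CFR):
CIF value = CFR price + insurance = 63599.52 + 454.05 = 64053.57
Import duty = 64053.57 × 3.8% = 2434.04
Buyer bears (B): 454.05 + 746.37 + 207.67 + 540.41 = 1948.50
Landed cost (B) = invoice 63599.52 + 1948.50 + duty 2434.04 = 67982.06
Difference = |71546.11 − 67982.06| = 3564.05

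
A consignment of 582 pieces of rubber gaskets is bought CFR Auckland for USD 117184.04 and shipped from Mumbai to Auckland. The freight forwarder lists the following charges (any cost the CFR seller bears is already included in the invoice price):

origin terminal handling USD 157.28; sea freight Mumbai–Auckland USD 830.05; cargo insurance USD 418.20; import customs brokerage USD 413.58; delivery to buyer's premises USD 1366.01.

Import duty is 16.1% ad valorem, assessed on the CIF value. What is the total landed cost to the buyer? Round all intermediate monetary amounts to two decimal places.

CFR: the seller pays costs through ocean freight to the destination port, but not insurance.
Already in the invoice (seller's account under CFR): origin terminal, freight — exclude.
CIF value = CFR price + insurance = 117184.04 + 418.20 = 117602.24
Import duty = 117602.24 × 16.1% = 18933.96
Buyer bears: insurance 418.20 + brokerage 413.58 + delivery 1366.01 + duty 18933.96 = 21131.75
Landed cost = invoice 117184.04 + 21131.75 = 138315.79

Total landed cost: USD 138315.79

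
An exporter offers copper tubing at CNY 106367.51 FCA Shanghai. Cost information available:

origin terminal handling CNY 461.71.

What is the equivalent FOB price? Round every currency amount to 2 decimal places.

FOB price: CNY 106829.22

From FCA to FOB, the seller additionally bears: origin terminal.
FOB price = 106367.51 + 461.71 = 106829.22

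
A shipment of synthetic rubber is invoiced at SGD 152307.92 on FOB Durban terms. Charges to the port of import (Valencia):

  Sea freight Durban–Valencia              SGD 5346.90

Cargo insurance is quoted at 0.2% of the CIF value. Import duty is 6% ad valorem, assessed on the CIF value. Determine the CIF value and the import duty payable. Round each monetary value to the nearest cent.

Let C be the CIF value. C = FOB price + freight + 0.2% × C
C − 0.2% × C = 152307.92 + 5346.90
0.998 × C = 157654.82
C = 157654.82 / 0.998 = 157970.76
Insurance premium = 0.2% × 157970.76 = 315.94
Import duty = 157970.76 × 6% = 9478.25

CIF value: SGD 157970.76; import duty: SGD 9478.25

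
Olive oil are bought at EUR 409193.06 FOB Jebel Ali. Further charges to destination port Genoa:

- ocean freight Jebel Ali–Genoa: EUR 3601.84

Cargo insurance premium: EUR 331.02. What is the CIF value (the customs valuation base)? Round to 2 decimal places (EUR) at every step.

CIF = FOB price + freight + insurance
CIF = 409193.06 + 3601.84 + 331.02 = 413125.92

CIF value: EUR 413125.92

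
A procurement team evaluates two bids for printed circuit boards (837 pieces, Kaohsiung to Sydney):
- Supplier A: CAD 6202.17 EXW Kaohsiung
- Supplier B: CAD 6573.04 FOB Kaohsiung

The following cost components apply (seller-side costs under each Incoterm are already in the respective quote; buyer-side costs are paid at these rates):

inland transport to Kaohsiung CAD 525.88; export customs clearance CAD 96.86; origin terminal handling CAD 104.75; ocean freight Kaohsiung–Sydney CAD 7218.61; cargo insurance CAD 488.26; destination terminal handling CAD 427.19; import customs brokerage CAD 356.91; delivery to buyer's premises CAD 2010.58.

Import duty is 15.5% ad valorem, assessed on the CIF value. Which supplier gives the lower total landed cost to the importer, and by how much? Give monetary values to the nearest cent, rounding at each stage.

Supplier B is cheaper by CAD 411.89

Supplier A (EXW):
CIF value = EXW price + inland to port + export clearance + origin terminal + freight + insurance = 6202.17 + 525.88 + 96.86 + 104.75 + 7218.61 + 488.26 = 14636.53
Import duty = 14636.53 × 15.5% = 2268.66
Buyer bears (A): 525.88 + 96.86 + 104.75 + 7218.61 + 488.26 + 427.19 + 356.91 + 2010.58 = 11229.04
Landed cost (A) = invoice 6202.17 + 11229.04 + duty 2268.66 = 19699.87
Supplier B (FOB):
CIF value = FOB price + freight + insurance = 6573.04 + 7218.61 + 488.26 = 14279.91
Import duty = 14279.91 × 15.5% = 2213.39
Buyer bears (B): 7218.61 + 488.26 + 427.19 + 356.91 + 2010.58 = 10501.55
Landed cost (B) = invoice 6573.04 + 10501.55 + duty 2213.39 = 19287.98
Difference = |19699.87 − 19287.98| = 411.89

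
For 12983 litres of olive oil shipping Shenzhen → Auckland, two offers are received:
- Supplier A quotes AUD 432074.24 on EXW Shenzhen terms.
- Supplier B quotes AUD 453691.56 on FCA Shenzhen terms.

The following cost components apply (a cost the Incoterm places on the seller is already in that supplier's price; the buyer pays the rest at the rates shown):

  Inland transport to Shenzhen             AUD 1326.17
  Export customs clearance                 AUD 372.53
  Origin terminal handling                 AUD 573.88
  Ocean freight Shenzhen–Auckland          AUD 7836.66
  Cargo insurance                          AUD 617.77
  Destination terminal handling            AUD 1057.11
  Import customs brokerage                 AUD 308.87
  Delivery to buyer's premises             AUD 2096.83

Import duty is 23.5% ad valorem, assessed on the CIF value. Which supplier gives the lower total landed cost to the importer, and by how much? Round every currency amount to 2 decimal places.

Supplier A (EXW):
CIF value = EXW price + inland to port + export clearance + origin terminal + freight + insurance = 432074.24 + 1326.17 + 372.53 + 573.88 + 7836.66 + 617.77 = 442801.25
Import duty = 442801.25 × 23.5% = 104058.29
Buyer bears (A): 1326.17 + 372.53 + 573.88 + 7836.66 + 617.77 + 1057.11 + 308.87 + 2096.83 = 14189.82
Landed cost (A) = invoice 432074.24 + 14189.82 + duty 104058.29 = 550322.35
Supplier B (FCA):
CIF value = FCA price + origin terminal + freight + insurance = 453691.56 + 573.88 + 7836.66 + 617.77 = 462719.87
Import duty = 462719.87 × 23.5% = 108739.17
Buyer bears (B): 573.88 + 7836.66 + 617.77 + 1057.11 + 308.87 + 2096.83 = 12491.12
Landed cost (B) = invoice 453691.56 + 12491.12 + duty 108739.17 = 574921.85
Difference = |550322.35 − 574921.85| = 24599.50

Supplier A is cheaper by AUD 24599.50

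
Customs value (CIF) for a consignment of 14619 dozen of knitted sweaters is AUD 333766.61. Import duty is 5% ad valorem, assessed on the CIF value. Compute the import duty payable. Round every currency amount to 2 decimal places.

Import duty: AUD 16688.33

Import duty = 333766.61 × 5% = 16688.33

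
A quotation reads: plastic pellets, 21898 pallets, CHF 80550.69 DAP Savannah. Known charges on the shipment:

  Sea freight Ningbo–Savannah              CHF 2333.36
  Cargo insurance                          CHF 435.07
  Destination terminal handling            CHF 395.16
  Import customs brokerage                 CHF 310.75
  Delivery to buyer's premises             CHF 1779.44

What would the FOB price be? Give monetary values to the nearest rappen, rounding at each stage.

FOB price: CHF 75607.66

Not relevant to the conversion: brokerage — on the buyer under both terms; not part of either seller's price.
From DAP to FOB, the seller no longer bears: freight, insurance, destination terminal, delivery.
FOB price = 80550.69 − 2333.36 − 435.07 − 395.16 − 1779.44 = 75607.66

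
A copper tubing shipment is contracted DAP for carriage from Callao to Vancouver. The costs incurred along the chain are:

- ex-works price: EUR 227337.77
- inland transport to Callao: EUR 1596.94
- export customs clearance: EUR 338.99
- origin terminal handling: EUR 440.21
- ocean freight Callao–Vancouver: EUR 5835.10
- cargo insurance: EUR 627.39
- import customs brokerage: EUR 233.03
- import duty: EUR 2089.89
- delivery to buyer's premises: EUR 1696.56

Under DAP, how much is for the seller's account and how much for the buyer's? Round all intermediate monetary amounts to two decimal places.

Seller: EUR 237872.96; buyer: EUR 2322.92

DAP: the seller bears all costs to the named destination except import duty and clearance.
Seller's account: goods 227337.77 + inland to port 1596.94 + export clearance 338.99 + origin terminal 440.21 + freight 5835.10 + insurance 627.39 + delivery 1696.56 = 237872.96
Buyer's account: brokerage 233.03 + duty 2089.89 = 2322.92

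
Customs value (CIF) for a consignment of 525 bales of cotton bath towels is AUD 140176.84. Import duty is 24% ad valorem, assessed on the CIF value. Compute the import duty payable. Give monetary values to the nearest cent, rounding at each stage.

Import duty = 140176.84 × 24% = 33642.44

Import duty: AUD 33642.44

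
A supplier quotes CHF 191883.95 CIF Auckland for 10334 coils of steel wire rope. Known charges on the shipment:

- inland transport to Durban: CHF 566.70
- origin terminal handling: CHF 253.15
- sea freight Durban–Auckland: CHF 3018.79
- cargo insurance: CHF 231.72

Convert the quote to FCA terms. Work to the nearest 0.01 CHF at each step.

FCA price: CHF 188380.29

Not relevant to the conversion: inland to port — on the seller under both CIF and FCA; already in the CIF price and stays in the FCA price.
From CIF to FCA, the seller no longer bears: origin terminal, freight, insurance.
FCA price = 191883.95 − 253.15 − 3018.79 − 231.72 = 188380.29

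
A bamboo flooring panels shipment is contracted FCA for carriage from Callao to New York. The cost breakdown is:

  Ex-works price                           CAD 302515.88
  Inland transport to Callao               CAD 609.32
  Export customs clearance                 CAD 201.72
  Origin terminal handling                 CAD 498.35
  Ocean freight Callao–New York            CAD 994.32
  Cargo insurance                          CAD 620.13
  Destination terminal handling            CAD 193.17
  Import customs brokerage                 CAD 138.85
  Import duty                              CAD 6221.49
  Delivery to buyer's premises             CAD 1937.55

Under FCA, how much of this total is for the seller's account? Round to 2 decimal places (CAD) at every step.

Seller's account: CAD 303326.92

FCA: the seller delivers export-cleared goods to the carrier; the buyer bears costs from that point.
Seller's account: goods 302515.88 + inland to port 609.32 + export clearance 201.72 = 303326.92
Buyer's account: origin terminal 498.35 + freight 994.32 + insurance 620.13 + destination terminal 193.17 + brokerage 138.85 + duty 6221.49 + delivery 1937.55 = 10603.86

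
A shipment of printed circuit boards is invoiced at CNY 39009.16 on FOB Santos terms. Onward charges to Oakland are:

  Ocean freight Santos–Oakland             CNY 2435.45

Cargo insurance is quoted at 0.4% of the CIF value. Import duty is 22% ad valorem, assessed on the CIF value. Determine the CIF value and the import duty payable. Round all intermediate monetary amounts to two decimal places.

CIF value: CNY 41611.05; import duty: CNY 9154.43

Let C be the CIF value. C = FOB price + freight + 0.4% × C
C − 0.4% × C = 39009.16 + 2435.45
0.996 × C = 41444.61
C = 41444.61 / 0.996 = 41611.05
Insurance premium = 0.4% × 41611.05 = 166.44
Import duty = 41611.05 × 22% = 9154.43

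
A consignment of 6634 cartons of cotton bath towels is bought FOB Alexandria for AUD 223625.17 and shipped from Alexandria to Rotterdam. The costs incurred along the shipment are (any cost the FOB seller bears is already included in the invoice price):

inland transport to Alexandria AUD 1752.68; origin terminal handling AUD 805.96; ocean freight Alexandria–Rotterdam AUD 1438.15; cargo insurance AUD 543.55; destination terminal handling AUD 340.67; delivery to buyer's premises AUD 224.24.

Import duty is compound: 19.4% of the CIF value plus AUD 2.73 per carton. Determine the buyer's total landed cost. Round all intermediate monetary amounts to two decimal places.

FOB: the seller bears costs until goods are on board at the origin port; the buyer bears freight, insurance and all costs thereafter.
Already in the invoice (seller's account under FOB): inland to port, origin terminal — exclude.
CIF value = FOB price + freight + insurance = 223625.17 + 1438.15 + 543.55 = 225606.87
Ad valorem component: 225606.87 × 19.4% = 43767.73
Specific component: 6634 × 2.73 = 18110.82
Import duty = 43767.73 + 18110.82 = 61878.55
Buyer bears: freight 1438.15 + insurance 543.55 + destination terminal 340.67 + delivery 224.24 + duty 61878.55 = 64425.16
Landed cost = invoice 223625.17 + 64425.16 = 288050.33

Total landed cost: AUD 288050.33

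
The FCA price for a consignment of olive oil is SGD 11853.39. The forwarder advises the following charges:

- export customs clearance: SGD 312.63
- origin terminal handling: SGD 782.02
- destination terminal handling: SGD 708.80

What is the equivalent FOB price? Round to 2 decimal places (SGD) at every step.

FOB price: SGD 12635.41

Not relevant to the conversion: export clearance — on the seller under both FCA and FOB; already in the FCA price and stays in the FOB price. destination terminal — on the buyer under both terms; not part of either seller's price.
From FCA to FOB, the seller additionally bears: origin terminal.
FOB price = 11853.39 + 782.02 = 12635.41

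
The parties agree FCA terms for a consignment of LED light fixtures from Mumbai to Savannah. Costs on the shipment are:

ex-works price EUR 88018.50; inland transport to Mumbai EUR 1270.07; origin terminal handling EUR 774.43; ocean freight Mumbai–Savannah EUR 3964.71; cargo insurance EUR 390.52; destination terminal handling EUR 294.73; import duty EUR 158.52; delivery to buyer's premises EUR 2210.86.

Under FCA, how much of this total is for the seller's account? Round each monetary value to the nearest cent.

Seller's account: EUR 89288.57

FCA: the seller delivers export-cleared goods to the carrier; the buyer bears costs from that point.
Seller's account: goods 88018.50 + inland to port 1270.07 = 89288.57
Buyer's account: origin terminal 774.43 + freight 3964.71 + insurance 390.52 + destination terminal 294.73 + duty 158.52 + delivery 2210.86 = 7793.77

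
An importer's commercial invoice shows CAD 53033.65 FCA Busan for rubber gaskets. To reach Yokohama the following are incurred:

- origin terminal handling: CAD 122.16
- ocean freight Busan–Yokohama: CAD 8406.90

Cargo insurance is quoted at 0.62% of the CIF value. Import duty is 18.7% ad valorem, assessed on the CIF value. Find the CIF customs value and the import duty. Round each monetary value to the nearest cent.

CIF value: CAD 61946.78; import duty: CAD 11584.05

Let C be the CIF value. C = FCA price + pre-shipment costs + freight + 0.62% × C
C − 0.62% × C = 53033.65 + 122.16 + 8406.90
0.9938 × C = 61562.71
C = 61562.71 / 0.9938 = 61946.78
Insurance premium = 0.62% × 61946.78 = 384.07
Import duty = 61946.78 × 18.7% = 11584.05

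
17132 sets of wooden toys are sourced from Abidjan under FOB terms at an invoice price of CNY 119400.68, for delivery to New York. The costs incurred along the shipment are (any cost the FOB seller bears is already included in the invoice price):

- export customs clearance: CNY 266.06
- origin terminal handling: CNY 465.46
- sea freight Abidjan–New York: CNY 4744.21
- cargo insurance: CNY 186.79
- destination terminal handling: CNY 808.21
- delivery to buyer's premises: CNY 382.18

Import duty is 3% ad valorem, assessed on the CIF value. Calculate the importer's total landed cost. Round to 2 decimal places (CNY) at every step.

Total landed cost: CNY 129252.02

FOB: the seller bears costs until goods are on board at the origin port; the buyer bears freight, insurance and all costs thereafter.
Already in the invoice (seller's account under FOB): export clearance, origin terminal — exclude.
CIF value = FOB price + freight + insurance = 119400.68 + 4744.21 + 186.79 = 124331.68
Import duty = 124331.68 × 3% = 3729.95
Buyer bears: freight 4744.21 + insurance 186.79 + destination terminal 808.21 + delivery 382.18 + duty 3729.95 = 9851.34
Landed cost = invoice 119400.68 + 9851.34 = 129252.02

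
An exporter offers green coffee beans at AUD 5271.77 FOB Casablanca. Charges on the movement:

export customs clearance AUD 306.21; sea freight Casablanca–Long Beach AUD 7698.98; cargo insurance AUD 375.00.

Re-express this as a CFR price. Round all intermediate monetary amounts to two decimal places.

Not relevant to the conversion: export clearance — on the seller under both FOB and CFR; already in the FOB price and stays in the CFR price. insurance — on the buyer under both terms; not part of either seller's price.
From FOB to CFR, the seller additionally bears: freight.
CFR price = 5271.77 + 7698.98 = 12970.75

CFR price: AUD 12970.75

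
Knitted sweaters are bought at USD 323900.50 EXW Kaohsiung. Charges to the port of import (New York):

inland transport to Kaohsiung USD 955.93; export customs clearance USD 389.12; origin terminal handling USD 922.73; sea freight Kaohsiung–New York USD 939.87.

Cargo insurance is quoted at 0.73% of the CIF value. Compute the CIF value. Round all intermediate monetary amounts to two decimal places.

Let C be the CIF value. C = EXW price + pre-shipment costs + freight + 0.73% × C
C − 0.73% × C = 323900.50 + 955.93 + 389.12 + 922.73 + 939.87
0.9927 × C = 327108.15
C = 327108.15 / 0.9927 = 329513.60
Insurance premium = 0.73% × 329513.60 = 2405.45

CIF value: USD 329513.60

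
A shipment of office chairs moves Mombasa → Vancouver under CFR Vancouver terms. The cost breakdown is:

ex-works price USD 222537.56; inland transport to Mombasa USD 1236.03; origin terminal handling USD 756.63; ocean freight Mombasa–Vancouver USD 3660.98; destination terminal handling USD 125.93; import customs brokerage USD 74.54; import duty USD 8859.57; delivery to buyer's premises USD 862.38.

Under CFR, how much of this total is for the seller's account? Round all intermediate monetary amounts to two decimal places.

Seller's account: USD 228191.20

CFR: the seller pays costs through ocean freight to the destination port, but not insurance.
Seller's account: goods 222537.56 + inland to port 1236.03 + origin terminal 756.63 + freight 3660.98 = 228191.20
Buyer's account: destination terminal 125.93 + brokerage 74.54 + duty 8859.57 + delivery 862.38 = 9922.42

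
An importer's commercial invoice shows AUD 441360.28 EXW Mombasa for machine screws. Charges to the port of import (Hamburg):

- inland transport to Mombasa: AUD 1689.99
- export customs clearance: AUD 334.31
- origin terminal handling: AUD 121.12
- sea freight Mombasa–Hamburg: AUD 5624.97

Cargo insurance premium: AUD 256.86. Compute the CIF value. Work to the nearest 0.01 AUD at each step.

CIF = EXW price + pre-shipment costs + freight + insurance
CIF = 441360.28 + 1689.99 + 334.31 + 121.12 + 5624.97 + 256.86 = 449387.53

CIF value: AUD 449387.53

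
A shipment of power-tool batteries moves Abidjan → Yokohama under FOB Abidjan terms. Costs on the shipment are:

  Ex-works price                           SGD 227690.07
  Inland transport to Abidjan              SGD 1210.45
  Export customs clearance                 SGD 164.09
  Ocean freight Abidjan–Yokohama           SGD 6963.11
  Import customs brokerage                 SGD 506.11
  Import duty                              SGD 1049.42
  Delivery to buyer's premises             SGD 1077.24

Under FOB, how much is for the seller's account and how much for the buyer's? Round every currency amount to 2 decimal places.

Seller: SGD 229064.61; buyer: SGD 9595.88

FOB: the seller bears costs until goods are on board at the origin port; the buyer bears freight, insurance and all costs thereafter.
Seller's account: goods 227690.07 + inland to port 1210.45 + export clearance 164.09 = 229064.61
Buyer's account: freight 6963.11 + brokerage 506.11 + duty 1049.42 + delivery 1077.24 = 9595.88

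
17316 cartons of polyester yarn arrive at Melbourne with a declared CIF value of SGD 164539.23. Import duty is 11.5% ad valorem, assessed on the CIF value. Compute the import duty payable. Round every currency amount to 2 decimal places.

Import duty: SGD 18922.01

Import duty = 164539.23 × 11.5% = 18922.01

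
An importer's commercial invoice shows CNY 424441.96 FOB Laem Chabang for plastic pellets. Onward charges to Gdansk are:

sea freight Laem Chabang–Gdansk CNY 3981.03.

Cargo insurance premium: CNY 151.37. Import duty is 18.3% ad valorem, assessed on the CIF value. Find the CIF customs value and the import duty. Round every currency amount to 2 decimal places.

CIF = FOB price + freight + insurance
CIF = 424441.96 + 3981.03 + 151.37 = 428574.36
Import duty = 428574.36 × 18.3% = 78429.11

CIF value: CNY 428574.36; import duty: CNY 78429.11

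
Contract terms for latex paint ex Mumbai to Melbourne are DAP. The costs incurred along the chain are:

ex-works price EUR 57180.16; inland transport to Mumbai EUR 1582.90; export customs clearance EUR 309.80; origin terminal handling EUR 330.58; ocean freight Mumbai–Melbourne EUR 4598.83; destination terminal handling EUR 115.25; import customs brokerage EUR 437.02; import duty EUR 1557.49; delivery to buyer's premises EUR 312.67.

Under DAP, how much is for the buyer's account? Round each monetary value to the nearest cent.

DAP: the seller bears all costs to the named destination except import duty and clearance.
Seller's account: goods 57180.16 + inland to port 1582.90 + export clearance 309.80 + origin terminal 330.58 + freight 4598.83 + destination terminal 115.25 + delivery 312.67 = 64430.19
Buyer's account: brokerage 437.02 + duty 1557.49 = 1994.51

Buyer's account: EUR 1994.51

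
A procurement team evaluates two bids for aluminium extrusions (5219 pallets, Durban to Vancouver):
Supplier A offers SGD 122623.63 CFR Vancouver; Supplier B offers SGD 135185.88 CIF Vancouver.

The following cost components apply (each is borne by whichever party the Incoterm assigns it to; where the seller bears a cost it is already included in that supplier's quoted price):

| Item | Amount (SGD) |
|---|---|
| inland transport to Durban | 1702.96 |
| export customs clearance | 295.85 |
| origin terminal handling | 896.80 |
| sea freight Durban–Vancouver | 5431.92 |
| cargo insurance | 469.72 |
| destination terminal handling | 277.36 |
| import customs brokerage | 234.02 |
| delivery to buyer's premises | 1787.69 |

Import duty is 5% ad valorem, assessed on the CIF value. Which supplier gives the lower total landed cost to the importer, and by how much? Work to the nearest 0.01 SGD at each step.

Supplier A is cheaper by SGD 12697.15

Supplier A (CFR):
CIF value = CFR price + insurance = 122623.63 + 469.72 = 123093.35
Import duty = 123093.35 × 5% = 6154.67
Buyer bears (A): 469.72 + 277.36 + 234.02 + 1787.69 = 2768.79
Landed cost (A) = invoice 122623.63 + 2768.79 + duty 6154.67 = 131547.09
Supplier B (CIF):
The CIF price already equals the CIF value: 135185.88
Import duty = 135185.88 × 5% = 6759.29
Buyer bears (B): 277.36 + 234.02 + 1787.69 = 2299.07
Landed cost (B) = invoice 135185.88 + 2299.07 + duty 6759.29 = 144244.24
Difference = |131547.09 − 144244.24| = 12697.15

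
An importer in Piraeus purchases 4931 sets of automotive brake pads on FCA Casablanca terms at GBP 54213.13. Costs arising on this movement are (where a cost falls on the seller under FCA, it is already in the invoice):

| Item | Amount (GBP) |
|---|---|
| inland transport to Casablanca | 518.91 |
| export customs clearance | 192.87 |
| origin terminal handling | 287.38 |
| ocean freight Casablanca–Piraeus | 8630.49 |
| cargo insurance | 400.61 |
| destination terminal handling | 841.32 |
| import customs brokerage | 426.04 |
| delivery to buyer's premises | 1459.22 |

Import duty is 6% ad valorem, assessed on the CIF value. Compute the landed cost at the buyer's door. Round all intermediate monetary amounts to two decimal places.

FCA: the seller delivers export-cleared goods to the carrier; the buyer bears costs from that point.
Already in the invoice (seller's account under FCA): inland to port, export clearance — exclude.
CIF value = FCA price + origin terminal + freight + insurance = 54213.13 + 287.38 + 8630.49 + 400.61 = 63531.61
Import duty = 63531.61 × 6% = 3811.90
Buyer bears: origin terminal 287.38 + freight 8630.49 + insurance 400.61 + destination terminal 841.32 + brokerage 426.04 + delivery 1459.22 + duty 3811.90 = 15856.96
Landed cost = invoice 54213.13 + 15856.96 = 70070.09

Total landed cost: GBP 70070.09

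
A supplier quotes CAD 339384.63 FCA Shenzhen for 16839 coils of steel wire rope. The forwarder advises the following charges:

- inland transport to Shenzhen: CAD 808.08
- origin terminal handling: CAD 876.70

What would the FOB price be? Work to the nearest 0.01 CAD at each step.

Not relevant to the conversion: inland to port — on the seller under both FCA and FOB; already in the FCA price and stays in the FOB price.
From FCA to FOB, the seller additionally bears: origin terminal.
FOB price = 339384.63 + 876.70 = 340261.33

FOB price: CAD 340261.33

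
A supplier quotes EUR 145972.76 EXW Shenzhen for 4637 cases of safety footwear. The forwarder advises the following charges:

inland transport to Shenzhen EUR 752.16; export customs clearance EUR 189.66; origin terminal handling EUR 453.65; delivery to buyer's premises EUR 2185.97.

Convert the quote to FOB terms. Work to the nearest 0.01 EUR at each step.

FOB price: EUR 147368.23

Not relevant to the conversion: delivery — on the buyer under both terms; not part of either seller's price.
From EXW to FOB, the seller additionally bears: inland to port, export clearance, origin terminal.
FOB price = 145972.76 + 752.16 + 189.66 + 453.65 = 147368.23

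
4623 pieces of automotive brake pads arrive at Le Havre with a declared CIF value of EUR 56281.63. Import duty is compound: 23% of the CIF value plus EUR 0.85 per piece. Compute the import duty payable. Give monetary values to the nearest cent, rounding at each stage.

Import duty: EUR 16874.32

Ad valorem component: 56281.63 × 23% = 12944.77
Specific component: 4623 × 0.85 = 3929.55
Import duty = 12944.77 + 3929.55 = 16874.32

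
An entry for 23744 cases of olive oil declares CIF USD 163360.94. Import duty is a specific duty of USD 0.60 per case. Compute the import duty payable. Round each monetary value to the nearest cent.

Import duty: USD 14246.40

Import duty = 23744 × 0.60 = 14246.40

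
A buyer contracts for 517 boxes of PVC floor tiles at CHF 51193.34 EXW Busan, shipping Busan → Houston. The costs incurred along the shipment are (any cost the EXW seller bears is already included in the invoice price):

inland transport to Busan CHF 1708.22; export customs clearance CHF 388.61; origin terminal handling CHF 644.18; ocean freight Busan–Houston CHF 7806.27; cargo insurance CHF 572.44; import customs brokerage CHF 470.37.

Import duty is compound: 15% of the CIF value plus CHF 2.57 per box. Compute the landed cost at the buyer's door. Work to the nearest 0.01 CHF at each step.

EXW: the seller makes goods available at their premises; the buyer bears all onward costs.
CIF value = EXW price + inland to port + export clearance + origin terminal + freight + insurance = 51193.34 + 1708.22 + 388.61 + 644.18 + 7806.27 + 572.44 = 62313.06
Ad valorem component: 62313.06 × 15% = 9346.96
Specific component: 517 × 2.57 = 1328.69
Import duty = 9346.96 + 1328.69 = 10675.65
Buyer bears: inland to port 1708.22 + export clearance 388.61 + origin terminal 644.18 + freight 7806.27 + insurance 572.44 + brokerage 470.37 + duty 10675.65 = 22265.74
Landed cost = invoice 51193.34 + 22265.74 = 73459.08

Total landed cost: CHF 73459.08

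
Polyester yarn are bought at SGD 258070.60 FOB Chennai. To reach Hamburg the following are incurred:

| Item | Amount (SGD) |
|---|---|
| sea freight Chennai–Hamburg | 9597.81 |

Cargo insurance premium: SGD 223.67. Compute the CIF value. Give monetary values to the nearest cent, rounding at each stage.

CIF value: SGD 267892.08

CIF = FOB price + freight + insurance
CIF = 258070.60 + 9597.81 + 223.67 = 267892.08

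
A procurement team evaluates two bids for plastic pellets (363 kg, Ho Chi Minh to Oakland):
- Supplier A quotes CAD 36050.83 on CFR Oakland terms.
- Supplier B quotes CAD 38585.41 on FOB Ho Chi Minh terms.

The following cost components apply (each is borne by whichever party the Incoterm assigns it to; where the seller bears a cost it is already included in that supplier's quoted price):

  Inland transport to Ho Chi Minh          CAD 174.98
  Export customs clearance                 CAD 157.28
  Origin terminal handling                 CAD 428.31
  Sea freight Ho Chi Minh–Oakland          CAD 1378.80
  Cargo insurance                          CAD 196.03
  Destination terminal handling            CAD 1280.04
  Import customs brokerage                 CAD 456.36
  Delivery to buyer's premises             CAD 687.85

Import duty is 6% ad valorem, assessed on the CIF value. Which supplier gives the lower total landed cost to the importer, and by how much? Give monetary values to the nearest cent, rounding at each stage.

Supplier A (CFR):
CIF value = CFR price + insurance = 36050.83 + 196.03 = 36246.86
Import duty = 36246.86 × 6% = 2174.81
Buyer bears (A): 196.03 + 1280.04 + 456.36 + 687.85 = 2620.28
Landed cost (A) = invoice 36050.83 + 2620.28 + duty 2174.81 = 40845.92
Supplier B (FOB):
CIF value = FOB price + freight + insurance = 38585.41 + 1378.80 + 196.03 = 40160.24
Import duty = 40160.24 × 6% = 2409.61
Buyer bears (B): 1378.80 + 196.03 + 1280.04 + 456.36 + 687.85 = 3999.08
Landed cost (B) = invoice 38585.41 + 3999.08 + duty 2409.61 = 44994.10
Difference = |40845.92 − 44994.10| = 4148.18

Supplier A is cheaper by CAD 4148.18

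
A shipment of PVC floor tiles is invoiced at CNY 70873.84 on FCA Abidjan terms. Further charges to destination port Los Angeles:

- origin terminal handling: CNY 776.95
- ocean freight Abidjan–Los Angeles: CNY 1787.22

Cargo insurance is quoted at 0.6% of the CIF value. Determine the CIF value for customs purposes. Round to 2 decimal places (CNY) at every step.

CIF value: CNY 73881.30

Let C be the CIF value. C = FCA price + pre-shipment costs + freight + 0.6% × C
C − 0.6% × C = 70873.84 + 776.95 + 1787.22
0.994 × C = 73438.01
C = 73438.01 / 0.994 = 73881.30
Insurance premium = 0.6% × 73881.30 = 443.29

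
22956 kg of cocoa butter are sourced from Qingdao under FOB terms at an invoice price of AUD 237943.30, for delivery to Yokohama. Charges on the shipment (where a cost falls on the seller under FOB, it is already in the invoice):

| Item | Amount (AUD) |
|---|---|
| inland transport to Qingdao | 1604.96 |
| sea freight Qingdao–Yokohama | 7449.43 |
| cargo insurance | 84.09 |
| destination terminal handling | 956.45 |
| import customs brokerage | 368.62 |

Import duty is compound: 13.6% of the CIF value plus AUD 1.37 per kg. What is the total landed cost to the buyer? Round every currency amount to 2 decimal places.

FOB: the seller bears costs until goods are on board at the origin port; the buyer bears freight, insurance and all costs thereafter.
Already in the invoice (seller's account under FOB): inland to port — exclude.
CIF value = FOB price + freight + insurance = 237943.30 + 7449.43 + 84.09 = 245476.82
Ad valorem component: 245476.82 × 13.6% = 33384.85
Specific component: 22956 × 1.37 = 31449.72
Import duty = 33384.85 + 31449.72 = 64834.57
Buyer bears: freight 7449.43 + insurance 84.09 + destination terminal 956.45 + brokerage 368.62 + duty 64834.57 = 73693.16
Landed cost = invoice 237943.30 + 73693.16 = 311636.46

Total landed cost: AUD 311636.46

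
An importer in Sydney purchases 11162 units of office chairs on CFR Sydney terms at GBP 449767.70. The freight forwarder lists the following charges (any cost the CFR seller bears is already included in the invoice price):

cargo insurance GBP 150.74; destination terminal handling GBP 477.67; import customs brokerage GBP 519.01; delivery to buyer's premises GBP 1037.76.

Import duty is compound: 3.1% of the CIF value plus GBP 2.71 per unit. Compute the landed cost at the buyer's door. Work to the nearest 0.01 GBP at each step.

CFR: the seller pays costs through ocean freight to the destination port, but not insurance.
CIF value = CFR price + insurance = 449767.70 + 150.74 = 449918.44
Ad valorem component: 449918.44 × 3.1% = 13947.47
Specific component: 11162 × 2.71 = 30249.02
Import duty = 13947.47 + 30249.02 = 44196.49
Buyer bears: insurance 150.74 + destination terminal 477.67 + brokerage 519.01 + delivery 1037.76 + duty 44196.49 = 46381.67
Landed cost = invoice 449767.70 + 46381.67 = 496149.37

Total landed cost: GBP 496149.37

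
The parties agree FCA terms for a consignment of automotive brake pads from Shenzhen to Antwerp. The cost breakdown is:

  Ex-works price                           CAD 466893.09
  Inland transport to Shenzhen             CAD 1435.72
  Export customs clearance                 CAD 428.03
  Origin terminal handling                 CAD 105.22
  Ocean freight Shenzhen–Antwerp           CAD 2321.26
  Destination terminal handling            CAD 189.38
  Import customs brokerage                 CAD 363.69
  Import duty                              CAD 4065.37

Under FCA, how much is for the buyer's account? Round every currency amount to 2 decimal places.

Buyer's account: CAD 7044.92

FCA: the seller delivers export-cleared goods to the carrier; the buyer bears costs from that point.
Seller's account: goods 466893.09 + inland to port 1435.72 + export clearance 428.03 = 468756.84
Buyer's account: origin terminal 105.22 + freight 2321.26 + destination terminal 189.38 + brokerage 363.69 + duty 4065.37 = 7044.92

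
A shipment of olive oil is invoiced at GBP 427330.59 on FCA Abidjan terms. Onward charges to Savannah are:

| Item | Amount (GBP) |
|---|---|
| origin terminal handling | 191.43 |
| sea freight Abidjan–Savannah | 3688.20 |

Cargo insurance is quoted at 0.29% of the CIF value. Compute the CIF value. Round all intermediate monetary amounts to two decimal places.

Let C be the CIF value. C = FCA price + pre-shipment costs + freight + 0.29% × C
C − 0.29% × C = 427330.59 + 191.43 + 3688.20
0.9971 × C = 431210.22
C = 431210.22 / 0.9971 = 432464.37
Insurance premium = 0.29% × 432464.37 = 1254.15

CIF value: GBP 432464.37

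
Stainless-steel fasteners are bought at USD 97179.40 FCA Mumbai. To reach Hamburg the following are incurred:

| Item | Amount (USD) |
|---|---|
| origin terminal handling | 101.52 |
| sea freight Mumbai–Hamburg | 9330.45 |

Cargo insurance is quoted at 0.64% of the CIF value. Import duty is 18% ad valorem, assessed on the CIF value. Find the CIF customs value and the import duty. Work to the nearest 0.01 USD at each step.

CIF value: USD 107298.08; import duty: USD 19313.65

Let C be the CIF value. C = FCA price + pre-shipment costs + freight + 0.64% × C
C − 0.64% × C = 97179.40 + 101.52 + 9330.45
0.9936 × C = 106611.37
C = 106611.37 / 0.9936 = 107298.08
Insurance premium = 0.64% × 107298.08 = 686.71
Import duty = 107298.08 × 18% = 19313.65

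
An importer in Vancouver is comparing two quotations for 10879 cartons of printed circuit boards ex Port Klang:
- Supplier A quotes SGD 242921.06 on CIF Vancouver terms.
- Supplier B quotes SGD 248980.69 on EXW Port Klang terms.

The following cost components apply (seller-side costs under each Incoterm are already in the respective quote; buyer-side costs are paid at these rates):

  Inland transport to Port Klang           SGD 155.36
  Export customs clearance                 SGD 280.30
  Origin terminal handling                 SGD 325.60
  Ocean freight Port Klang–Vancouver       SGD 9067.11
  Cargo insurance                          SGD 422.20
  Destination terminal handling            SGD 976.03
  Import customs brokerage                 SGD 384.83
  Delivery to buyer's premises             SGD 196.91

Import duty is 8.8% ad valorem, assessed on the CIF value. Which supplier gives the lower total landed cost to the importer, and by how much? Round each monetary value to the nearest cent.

Supplier A is cheaper by SGD 17745.50

Supplier A (CIF):
The CIF price already equals the CIF value: 242921.06
Import duty = 242921.06 × 8.8% = 21377.05
Buyer bears (A): 976.03 + 384.83 + 196.91 = 1557.77
Landed cost (A) = invoice 242921.06 + 1557.77 + duty 21377.05 = 265855.88
Supplier B (EXW):
CIF value = EXW price + inland to port + export clearance + origin terminal + freight + insurance = 248980.69 + 155.36 + 280.30 + 325.60 + 9067.11 + 422.20 = 259231.26
Import duty = 259231.26 × 8.8% = 22812.35
Buyer bears (B): 155.36 + 280.30 + 325.60 + 9067.11 + 422.20 + 976.03 + 384.83 + 196.91 = 11808.34
Landed cost (B) = invoice 248980.69 + 11808.34 + duty 22812.35 = 283601.38
Difference = |265855.88 − 283601.38| = 17745.50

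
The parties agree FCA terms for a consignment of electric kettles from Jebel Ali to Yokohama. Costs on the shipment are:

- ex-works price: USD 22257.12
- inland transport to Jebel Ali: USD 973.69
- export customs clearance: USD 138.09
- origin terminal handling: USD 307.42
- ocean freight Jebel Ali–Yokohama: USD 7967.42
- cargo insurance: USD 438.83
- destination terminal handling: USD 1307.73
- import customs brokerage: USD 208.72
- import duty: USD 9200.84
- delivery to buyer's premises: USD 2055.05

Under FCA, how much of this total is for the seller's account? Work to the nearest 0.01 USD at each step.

FCA: the seller delivers export-cleared goods to the carrier; the buyer bears costs from that point.
Seller's account: goods 22257.12 + inland to port 973.69 + export clearance 138.09 = 23368.90
Buyer's account: origin terminal 307.42 + freight 7967.42 + insurance 438.83 + destination terminal 1307.73 + brokerage 208.72 + duty 9200.84 + delivery 2055.05 = 21486.01

Seller's account: USD 23368.90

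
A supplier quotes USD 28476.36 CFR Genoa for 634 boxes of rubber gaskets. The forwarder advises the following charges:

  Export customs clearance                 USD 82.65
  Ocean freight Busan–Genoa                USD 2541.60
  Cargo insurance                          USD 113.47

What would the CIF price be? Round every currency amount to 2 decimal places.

CIF price: USD 28589.83

Not relevant to the conversion: freight, export clearance — on the seller under both CFR and CIF; already in the CFR price and stays in the CIF price.
From CFR to CIF, the seller additionally bears: insurance.
CIF price = 28476.36 + 113.47 = 28589.83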